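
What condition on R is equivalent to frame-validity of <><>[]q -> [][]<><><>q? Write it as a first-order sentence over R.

forall x forall y forall z ((x R^2 y & x R^2 z) -> exists w (yRw & z R^3 w))

This is a Sahlqvist (Geach-type) schema ◇^2□^1q → □^2◇^3q.
First-order correspondent: forall x forall y forall z ((x R^2 y & x R^2 z) -> exists w (yRw & z R^3 w)).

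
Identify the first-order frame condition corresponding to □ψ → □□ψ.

This is the 4 axiom.
Its frame correspondent is transitivity — ∀x ∀y ∀z (Rxy ∧ Ryz → Rxz).

transitivity: ∀x ∀y ∀z (Rxy ∧ Ryz → Rxz)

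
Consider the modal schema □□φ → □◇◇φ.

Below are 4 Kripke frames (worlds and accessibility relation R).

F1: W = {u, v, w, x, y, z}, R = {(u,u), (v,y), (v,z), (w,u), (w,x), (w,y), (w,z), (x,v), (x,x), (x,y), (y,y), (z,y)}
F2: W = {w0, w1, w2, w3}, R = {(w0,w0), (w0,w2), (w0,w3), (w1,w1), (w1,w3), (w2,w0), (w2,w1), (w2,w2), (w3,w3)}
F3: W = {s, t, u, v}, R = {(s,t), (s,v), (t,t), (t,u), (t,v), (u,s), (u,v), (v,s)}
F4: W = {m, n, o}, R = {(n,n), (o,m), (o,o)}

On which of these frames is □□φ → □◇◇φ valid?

This is the axiom for a generalized confluence (Geach) condition; its first-order frame correspondent is ∀x ∀z (xRz → ∃w (xR²w ∧ zR²w)).
F1: holds.
F2: holds.
F3: holds.
F4: fails — oRm but no w with oR²w and mR²w.
Valid on: F1, F2, F3.

F1, F2, F3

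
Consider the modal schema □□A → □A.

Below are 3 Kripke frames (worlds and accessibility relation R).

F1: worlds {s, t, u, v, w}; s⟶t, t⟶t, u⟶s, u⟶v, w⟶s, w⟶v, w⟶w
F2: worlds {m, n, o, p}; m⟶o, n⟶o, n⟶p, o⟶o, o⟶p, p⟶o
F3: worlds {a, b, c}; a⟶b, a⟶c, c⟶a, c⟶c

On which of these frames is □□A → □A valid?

This is the axiom for density; its first-order frame correspondent is ∀x ∀y (Rxy → ∃z (Rxz ∧ Rzy)).
F1: fails — Ruv but no z with Ruz and Rzv.
F2: satisfies the condition.
F3: fails — Rab but no z with Raz and Rzb.

F2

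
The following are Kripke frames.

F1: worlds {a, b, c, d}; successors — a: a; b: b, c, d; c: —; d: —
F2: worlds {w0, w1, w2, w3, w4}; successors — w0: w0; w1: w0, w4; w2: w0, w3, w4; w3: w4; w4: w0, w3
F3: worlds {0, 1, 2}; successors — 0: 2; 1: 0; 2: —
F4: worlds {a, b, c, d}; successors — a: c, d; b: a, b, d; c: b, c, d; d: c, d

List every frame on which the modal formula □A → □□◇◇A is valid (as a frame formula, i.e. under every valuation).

F4

This is the axiom for a generalized confluence (Geach) condition; its first-order frame correspondent is ∀x ∀z (xR²z → ∃w (xRw ∧ zR²w)).
F1: fails — bR²c but no w with bRw and cR²w.
F2: fails — w3R²w0 but no w with w3Rw and w0R²w.
F3: fails — 1R²2 but no w with 1Rw and 2R²w.
F4: satisfies the condition.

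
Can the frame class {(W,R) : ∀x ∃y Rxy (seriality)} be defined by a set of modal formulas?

Yes: it is seriality, defined by the D schema □r → ◇r.

Definable; □r → ◇r defines it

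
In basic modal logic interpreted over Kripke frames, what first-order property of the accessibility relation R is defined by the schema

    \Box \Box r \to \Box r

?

density

Suppose □□r→□r is valid. Take Rxy and set V(r)={w : xR²w}. Then □□r at x, so □r at x, so r at y, i.e. ∃z(Rxz∧Rzy).
The converse is a direct semantic check.
Frame condition: \forall x \forall y (Rxy \to \exists z (Rxz \wedge Rzy)).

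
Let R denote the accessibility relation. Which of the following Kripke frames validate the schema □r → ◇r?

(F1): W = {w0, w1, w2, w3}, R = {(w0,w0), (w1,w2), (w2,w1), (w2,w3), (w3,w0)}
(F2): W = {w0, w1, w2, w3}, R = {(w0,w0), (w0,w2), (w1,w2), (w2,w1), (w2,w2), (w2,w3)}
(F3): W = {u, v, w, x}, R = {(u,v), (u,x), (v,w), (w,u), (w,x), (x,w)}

Frame correspondent (Sahlqvist): ∀x ∃y Rxy — i.e. seriality.
(F1): satisfies the condition.
(F2): fails — world w3 has no successor.
(F3): satisfies the condition.
Valid on: (F1), (F3).

(F1), (F3)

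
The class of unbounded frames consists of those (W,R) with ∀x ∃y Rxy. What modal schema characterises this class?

□q → ◇q

A defining formula is □q → ◇q (the D axiom).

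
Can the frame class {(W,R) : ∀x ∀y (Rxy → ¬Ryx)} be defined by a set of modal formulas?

Any modally definable frame class is closed under surjective bounded morphisms.
The 5-cycle (worlds s,t,u,v,w with s→t→u→v→w→s) is asymmetric. Mapping every world to a single reflexive point • is a surjective bounded morphism, and the reflexive point is not asymmetric (R•• but asymmetry requires ¬R••).
Hence asymmetry is not modally definable.

Not definable by any modal formula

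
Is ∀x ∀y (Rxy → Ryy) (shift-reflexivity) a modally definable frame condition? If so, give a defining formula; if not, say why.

Yes — defined by □(□r → r)

Yes: it is shift-reflexivity, defined by the T□ schema □(□r → r).
Suppose □(□r→r) is valid. Take Rxy and set V(r)={w : Ryw}. Then at y, □r holds; since □(□r→r) at x, □r→r at y, so r at y, i.e. Ryy.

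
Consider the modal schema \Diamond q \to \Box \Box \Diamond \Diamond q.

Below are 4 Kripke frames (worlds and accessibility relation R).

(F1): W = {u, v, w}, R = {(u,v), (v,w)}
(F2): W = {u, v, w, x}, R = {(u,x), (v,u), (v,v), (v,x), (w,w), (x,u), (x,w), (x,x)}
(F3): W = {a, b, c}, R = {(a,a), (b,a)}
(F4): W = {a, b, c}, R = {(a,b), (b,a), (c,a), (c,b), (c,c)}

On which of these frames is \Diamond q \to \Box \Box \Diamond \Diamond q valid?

(F3)

Frame correspondent (Sahlqvist): \forall x \forall y \forall z ((xRy \wedge x R^2 z) \to \exists w (y = w \wedge z R^2 w)) — i.e. a generalized confluence (Geach) condition.
(F1): fails — uRv, uR²w but no t with v=t and wR²t.
(F2): fails — uRx, uR²w but no t with x=t and wR²t.
(F3): condition met.
(F4): fails — aRb, aR²a but no w with b=w and aR²w.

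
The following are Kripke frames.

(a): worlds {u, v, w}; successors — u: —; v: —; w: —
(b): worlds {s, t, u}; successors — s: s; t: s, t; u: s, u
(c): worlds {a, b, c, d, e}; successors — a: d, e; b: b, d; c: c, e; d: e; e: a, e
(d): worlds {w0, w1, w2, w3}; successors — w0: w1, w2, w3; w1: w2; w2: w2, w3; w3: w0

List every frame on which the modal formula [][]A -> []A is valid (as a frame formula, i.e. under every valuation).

Frame correspondent (Sahlqvist): forall x forall y (Rxy -> exists z (Rxz & Rzy)) — i.e. density.
(a): ✓.
(b): ✓.
(c): fails — Rad but no z with Raz and Rzd.
(d): fails — Rw3w0 but no z with Rw3z and Rzw0.
Valid on: (a), (b).

(a), (b)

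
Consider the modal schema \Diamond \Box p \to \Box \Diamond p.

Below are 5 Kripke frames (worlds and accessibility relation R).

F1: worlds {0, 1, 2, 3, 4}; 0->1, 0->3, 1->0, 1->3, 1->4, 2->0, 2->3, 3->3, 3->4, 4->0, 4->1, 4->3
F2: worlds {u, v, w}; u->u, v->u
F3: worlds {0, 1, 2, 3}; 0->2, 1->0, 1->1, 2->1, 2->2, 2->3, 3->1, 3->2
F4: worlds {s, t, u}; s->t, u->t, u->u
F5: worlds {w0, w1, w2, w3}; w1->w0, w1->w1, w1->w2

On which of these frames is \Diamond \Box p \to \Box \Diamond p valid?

F1, F2

This is the axiom for convergence; its first-order frame correspondent is \forall x \forall y \forall z (Rxy \wedge Rxz \to \exists w (Ryw \wedge Rzw)).
F1: condition met.
F2: condition met.
F3: fails — R10 and R11 but 0 and 1 have no common successor.
F4: fails — Rst and Rst but t and t have no common successor.
F5: fails — Rw1w2 and Rw1w2 but w2 and w2 have no common successor.
Valid on: F1, F2.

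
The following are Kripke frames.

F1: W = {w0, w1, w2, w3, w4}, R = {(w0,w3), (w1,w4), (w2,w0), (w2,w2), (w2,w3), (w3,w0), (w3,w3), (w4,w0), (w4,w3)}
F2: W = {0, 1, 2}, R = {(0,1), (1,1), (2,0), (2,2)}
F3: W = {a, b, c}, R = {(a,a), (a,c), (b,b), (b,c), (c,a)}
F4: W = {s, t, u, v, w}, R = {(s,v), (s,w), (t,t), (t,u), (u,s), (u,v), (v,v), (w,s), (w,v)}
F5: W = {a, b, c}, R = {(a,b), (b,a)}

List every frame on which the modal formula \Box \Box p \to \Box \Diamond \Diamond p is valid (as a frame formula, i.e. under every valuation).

F1, F2, F3, F4

The schema corresponds to a generalized confluence (Geach) condition: \forall x \forall z (xRz \to \exists w (x R^2 w \wedge z R^2 w)).
F1: satisfies the condition.
F2: satisfies the condition.
F3: satisfies the condition.
F4: satisfies the condition.
F5: fails — aRb but no w with aR²w and bR²w.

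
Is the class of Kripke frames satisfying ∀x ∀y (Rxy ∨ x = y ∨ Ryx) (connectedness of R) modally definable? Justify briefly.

No

Any modally definable frame class is closed under disjoint unions.
Take 2 disjoint single-world reflexive frames: each is trivially connected, but their disjoint union has 2 worlds with no edge between distinct components, so it is not connected.
So the class is not modally definable.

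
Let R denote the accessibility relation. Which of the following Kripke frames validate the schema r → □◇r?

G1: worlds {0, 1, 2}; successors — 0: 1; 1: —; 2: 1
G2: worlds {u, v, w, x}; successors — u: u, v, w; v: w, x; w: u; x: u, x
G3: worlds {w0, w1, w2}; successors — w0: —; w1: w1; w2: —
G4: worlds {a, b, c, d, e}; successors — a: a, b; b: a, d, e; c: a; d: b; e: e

G3

This is the axiom for symmetry; its first-order frame correspondent is ∀x ∀y (Rxy → Ryx).
G1: fails — R01 but not R10.
G2: fails — Ruv but not Rvu.
G3: ✓.
G4: fails — Rbe but not Reb.
Valid on: G3.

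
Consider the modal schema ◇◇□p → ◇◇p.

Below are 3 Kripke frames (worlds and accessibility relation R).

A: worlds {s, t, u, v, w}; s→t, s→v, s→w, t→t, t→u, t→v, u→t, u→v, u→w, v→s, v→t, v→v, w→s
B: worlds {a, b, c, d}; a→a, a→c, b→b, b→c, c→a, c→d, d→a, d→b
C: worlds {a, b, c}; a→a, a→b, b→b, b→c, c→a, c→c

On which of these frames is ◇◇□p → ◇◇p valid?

Frame correspondent (Sahlqvist): ∀x ∀y (xR²y → ∃w (yRw ∧ xR²w)) — i.e. a generalized confluence (Geach) condition.
A: fails — wR²w but no w* with wRw* and wR²w*.
B: holds.
C: holds.

B, C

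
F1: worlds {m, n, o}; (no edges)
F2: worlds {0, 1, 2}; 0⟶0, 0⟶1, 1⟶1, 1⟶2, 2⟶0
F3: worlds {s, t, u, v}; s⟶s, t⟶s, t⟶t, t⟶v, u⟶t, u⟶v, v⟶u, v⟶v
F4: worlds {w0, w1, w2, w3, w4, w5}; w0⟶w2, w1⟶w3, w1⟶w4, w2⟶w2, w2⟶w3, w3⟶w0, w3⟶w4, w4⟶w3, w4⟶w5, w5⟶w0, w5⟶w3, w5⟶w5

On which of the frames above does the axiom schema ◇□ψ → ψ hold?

F1

The schema corresponds to symmetry: ∀x ∀y (Rxy → Ryx).
F1: holds.
F2: fails — R12 but not R21.
F3: fails — Rtv but not Rvt.
F4: fails — Rw1w3 but not Rw3w1.
Valid on: F1.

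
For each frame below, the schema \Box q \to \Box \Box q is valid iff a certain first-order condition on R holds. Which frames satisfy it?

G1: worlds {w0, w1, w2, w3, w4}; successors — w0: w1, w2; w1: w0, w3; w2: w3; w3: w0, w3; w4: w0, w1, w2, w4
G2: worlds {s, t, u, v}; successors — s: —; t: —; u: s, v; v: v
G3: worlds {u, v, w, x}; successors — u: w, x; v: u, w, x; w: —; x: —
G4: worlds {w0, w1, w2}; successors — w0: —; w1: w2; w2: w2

This is the axiom for transitivity; its first-order frame correspondent is \forall x \forall y \forall z (Rxy \wedge Ryz \to Rxz).
G1: fails — Rw1w0 and Rw0w1 but not Rw1w1.
G2: ✓.
G3: ✓.
G4: ✓.
Valid on: G2, G3, G4.

G2, G3, G4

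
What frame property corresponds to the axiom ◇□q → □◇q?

This schema is the .2 axiom.
Its frame correspondent is convergence — ∀x ∀y ∀z (Rxy ∧ Rxz → ∃w (Ryw ∧ Rzw)).

Convergence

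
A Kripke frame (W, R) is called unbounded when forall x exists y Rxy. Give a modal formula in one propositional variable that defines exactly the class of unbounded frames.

The condition is seriality. The D schema □r → ◇r defines it.
Suppose □r→◇r is valid. At any x set V(r)=W. Then □r at x, so ◇r at x, so x has a successor.

□r → ◇r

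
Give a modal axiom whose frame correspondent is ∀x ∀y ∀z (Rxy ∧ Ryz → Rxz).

□p → □□p

This is transitivity; the standard corresponding axiom is 4: □p → □□p.
Suppose □p→□□p is valid. Take Rxy, Ryz and set V(p)={w : Rxw}. Then □p at x, so □□p at x, so □p at y, so p at z, i.e. Rxz.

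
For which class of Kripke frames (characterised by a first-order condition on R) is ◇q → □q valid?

partial functionality: ∀x ∀y ∀z (Rxy ∧ Rxz → y = z)

This is the CD axiom.
Its frame correspondent is partial functionality — ∀x ∀y ∀z (Rxy ∧ Rxz → y = z).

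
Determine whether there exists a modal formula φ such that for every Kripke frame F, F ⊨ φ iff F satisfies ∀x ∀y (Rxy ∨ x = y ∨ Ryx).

No

If a class were modally definable it would be closed under disjoint unions (Goldblatt–Thomason).
Take 2 disjoint single-world reflexive frames: each is trivially connected, but their disjoint union has 2 worlds with no edge between distinct components, so it is not connected.
So the class is not modally definable.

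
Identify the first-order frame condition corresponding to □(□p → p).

Suppose □(□p→p) is valid. Take Rxy and set V(p)={w : Ryw}. Then at y, □p holds; since □(□p→p) at x, □p→p at y, so p at y, i.e. Ryy.
Conversely, any frame satisfying ∀x ∀y (Rxy → Ryy) validates the schema.
So the correspondent is shift-reflexivity.

shift-reflexivity: ∀x ∀y (Rxy → Ryy)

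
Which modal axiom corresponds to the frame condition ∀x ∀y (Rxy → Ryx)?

q → □◇q

A defining formula is q → □◇q (the B axiom).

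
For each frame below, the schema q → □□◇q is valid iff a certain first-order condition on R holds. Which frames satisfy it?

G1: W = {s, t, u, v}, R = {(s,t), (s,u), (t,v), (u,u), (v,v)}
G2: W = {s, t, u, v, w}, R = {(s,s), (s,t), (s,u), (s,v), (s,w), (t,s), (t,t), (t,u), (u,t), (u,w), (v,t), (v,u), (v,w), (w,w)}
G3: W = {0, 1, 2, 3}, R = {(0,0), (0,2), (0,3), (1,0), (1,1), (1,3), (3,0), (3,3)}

none

The schema corresponds to a generalized confluence (Geach) condition: ∀x ∀z (xR²z → ∃w (x = w ∧ zRw)).
G1: fails — sR²u but no w with s=w and uRw.
G2: fails — sR²u but no w* with s=w* and uRw*.
G3: fails — 0R²2 but no w with 0=w and 2Rw.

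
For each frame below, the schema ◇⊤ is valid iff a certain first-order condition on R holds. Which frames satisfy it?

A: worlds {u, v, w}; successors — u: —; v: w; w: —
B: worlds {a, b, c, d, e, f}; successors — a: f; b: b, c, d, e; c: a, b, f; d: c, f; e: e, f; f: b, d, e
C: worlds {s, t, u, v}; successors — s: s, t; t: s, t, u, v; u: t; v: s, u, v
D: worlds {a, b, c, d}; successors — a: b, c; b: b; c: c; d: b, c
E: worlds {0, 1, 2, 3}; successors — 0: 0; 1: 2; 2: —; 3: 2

B, C, D

This is the axiom for seriality; its first-order frame correspondent is ∀x ∃y Rxy.
A: fails — world u has no successor.
B: holds.
C: holds.
D: holds.
E: fails — world 2 has no successor.
Valid on: B, C, D.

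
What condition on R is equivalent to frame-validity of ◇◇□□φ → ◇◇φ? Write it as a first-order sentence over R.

This is a Sahlqvist (Geach-type) schema ◇^2□^2φ → □^0◇^2φ.
Minimal-valuation argument: fix x; take any y with xR^2y and any z with xR^0z. Set V(φ) to the set of worlds R-reachable from y in exactly 2 steps. Then □^2φ holds at y, so the antecedent holds at x; validity forces ◇^2φ at z, giving a w with zR^2w and yR^2w.
First-order correspondent: ∀x ∀y (xR²y → ∃w (yR²w ∧ xR²w)).

∀x ∀y (xR²y → ∃w (yR²w ∧ xR²w))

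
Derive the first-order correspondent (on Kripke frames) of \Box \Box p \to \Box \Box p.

This is a Sahlqvist (Geach-type) schema ◇^0□^2p → □^2◇^0p.
Minimal-valuation argument: fix x; take any y with xR^0y and any z with xR^2z. Set V(p) to the set of worlds R-reachable from y in exactly 2 steps. Then □^2p holds at y, so the antecedent holds at x; validity forces ◇^0p at z, giving a w with zR^0w and yR^2w.
First-order correspondent: \forall x \forall z (x R^2 z \to \exists w (x R^2 w \wedge z = w)).

\forall x \forall z (x R^2 z \to \exists w (x R^2 w \wedge z = w))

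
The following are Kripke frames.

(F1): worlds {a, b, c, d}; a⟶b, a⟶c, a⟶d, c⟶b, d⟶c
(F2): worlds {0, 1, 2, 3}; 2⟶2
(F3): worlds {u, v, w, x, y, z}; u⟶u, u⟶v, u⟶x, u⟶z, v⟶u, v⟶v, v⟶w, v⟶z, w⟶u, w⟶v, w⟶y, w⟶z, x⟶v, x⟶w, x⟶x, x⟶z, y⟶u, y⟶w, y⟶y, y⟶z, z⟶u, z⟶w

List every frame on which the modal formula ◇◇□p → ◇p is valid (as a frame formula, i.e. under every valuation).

(F2), (F3)

Frame correspondent (Sahlqvist): ∀x ∀y (xR²y → ∃w (yRw ∧ xRw)) — i.e. a generalized confluence (Geach) condition.
(F1): fails — aR²b but no w with bRw and aRw.
(F2): holds.
(F3): holds.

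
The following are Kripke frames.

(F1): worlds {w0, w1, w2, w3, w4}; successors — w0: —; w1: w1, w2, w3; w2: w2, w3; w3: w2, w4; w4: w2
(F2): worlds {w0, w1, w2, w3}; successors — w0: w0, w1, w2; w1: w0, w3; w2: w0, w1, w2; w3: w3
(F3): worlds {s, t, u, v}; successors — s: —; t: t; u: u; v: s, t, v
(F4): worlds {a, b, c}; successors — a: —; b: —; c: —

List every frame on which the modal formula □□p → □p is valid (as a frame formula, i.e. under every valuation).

(F2), (F3), (F4)

Frame correspondent (Sahlqvist): ∀x ∀y (Rxy → ∃z (Rxz ∧ Rzy)) — i.e. density.
(F1): fails — Rw3w4 but no z with Rw3z and Rzw4.
(F2): ✓.
(F3): ✓.
(F4): ✓.
Valid on: (F2), (F3), (F4).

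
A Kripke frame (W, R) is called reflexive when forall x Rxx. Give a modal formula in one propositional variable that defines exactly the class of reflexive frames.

□p → p

This is reflexivity; the standard corresponding axiom is T: □p → p.
Suppose □p→p is valid. At any x set V(p)={w : Rxw}. Then □p holds at x, so p holds at x, i.e. Rxx.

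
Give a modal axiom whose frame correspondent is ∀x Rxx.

□q → q

The condition is reflexivity. The T schema □q → q defines it.
Suppose □q→q is valid. At any x set V(q)={w : Rxw}. Then □q holds at x, so q holds at x, i.e. Rxx.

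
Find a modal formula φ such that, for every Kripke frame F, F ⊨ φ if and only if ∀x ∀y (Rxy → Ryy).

This is shift-reflexivity; the standard corresponding axiom is T□: □(□q → q).

□(□q → q)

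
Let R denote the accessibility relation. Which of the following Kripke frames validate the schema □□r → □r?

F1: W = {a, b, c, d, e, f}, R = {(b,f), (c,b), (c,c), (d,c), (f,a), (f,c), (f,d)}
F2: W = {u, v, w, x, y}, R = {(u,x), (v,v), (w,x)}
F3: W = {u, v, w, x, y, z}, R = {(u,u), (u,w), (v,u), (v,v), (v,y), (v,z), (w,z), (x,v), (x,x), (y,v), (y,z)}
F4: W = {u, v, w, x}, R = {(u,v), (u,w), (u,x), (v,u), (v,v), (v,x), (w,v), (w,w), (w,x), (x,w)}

This is the axiom for density; its first-order frame correspondent is ∀x ∀y (Rxy → ∃z (Rxz ∧ Rzy)).
F1: fails — Rbf but no z with Rbz and Rzf.
F2: fails — Rwx but no z with Rwz and Rzx.
F3: fails — Rwz but no t with Rwt and Rtz.
F4: holds.
Valid on: F4.

F4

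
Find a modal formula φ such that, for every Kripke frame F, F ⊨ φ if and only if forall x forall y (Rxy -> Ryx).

The condition is symmetry. The B schema r → □◇r defines it.
Suppose r→□◇r is valid. Take Rxy and set V(r)={x}. Then r at x, so □◇r at x, so ◇r at y, so some z with Ryz has r; z=x, i.e. Ryx.

r → □◇r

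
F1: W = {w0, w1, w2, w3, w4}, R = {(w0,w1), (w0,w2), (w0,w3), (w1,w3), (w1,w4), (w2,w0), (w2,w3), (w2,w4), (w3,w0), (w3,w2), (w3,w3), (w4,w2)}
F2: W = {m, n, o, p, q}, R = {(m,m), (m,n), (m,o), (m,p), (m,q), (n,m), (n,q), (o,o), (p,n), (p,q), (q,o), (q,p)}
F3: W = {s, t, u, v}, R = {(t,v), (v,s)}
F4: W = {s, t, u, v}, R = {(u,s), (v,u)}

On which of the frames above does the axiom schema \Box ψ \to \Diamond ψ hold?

F1, F2

This is the axiom for seriality; its first-order frame correspondent is \forall x \exists y Rxy.
F1: ✓.
F2: ✓.
F3: fails — world s has no successor.
F4: fails — world s has no successor.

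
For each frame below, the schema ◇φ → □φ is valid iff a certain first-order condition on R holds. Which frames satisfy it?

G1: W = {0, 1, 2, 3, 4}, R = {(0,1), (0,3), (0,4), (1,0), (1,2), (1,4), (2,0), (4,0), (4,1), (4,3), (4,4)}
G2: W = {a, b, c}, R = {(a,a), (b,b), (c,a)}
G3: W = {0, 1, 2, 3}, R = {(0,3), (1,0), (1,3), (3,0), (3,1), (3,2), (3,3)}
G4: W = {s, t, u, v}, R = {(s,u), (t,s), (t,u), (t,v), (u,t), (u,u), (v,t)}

G2

The schema corresponds to partial functionality: ∀x ∀y ∀z (Rxy ∧ Rxz → y = z).
G1: fails — 0 sees both 1 and 3.
G2: satisfies the condition.
G3: fails — 1 sees both 0 and 3.
G4: fails — t sees both s and u.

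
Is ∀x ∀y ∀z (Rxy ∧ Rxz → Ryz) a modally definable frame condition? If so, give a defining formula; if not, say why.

Yes — defined by ◇r → □◇r

Yes: it is the Euclidean property, defined by the 5 schema ◇r → □◇r.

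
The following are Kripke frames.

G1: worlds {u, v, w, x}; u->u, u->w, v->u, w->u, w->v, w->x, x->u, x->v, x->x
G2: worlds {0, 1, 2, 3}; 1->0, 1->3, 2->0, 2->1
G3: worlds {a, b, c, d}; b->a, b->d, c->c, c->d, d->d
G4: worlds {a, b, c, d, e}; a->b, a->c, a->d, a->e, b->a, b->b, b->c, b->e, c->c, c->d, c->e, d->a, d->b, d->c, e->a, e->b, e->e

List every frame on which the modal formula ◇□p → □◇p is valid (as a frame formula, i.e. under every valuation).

G1, G4

The schema corresponds to convergence: ∀x ∀y ∀z (Rxy ∧ Rxz → ∃w (Ryw ∧ Rzw)).
G1: condition met.
G2: fails — R10 and R10 but 0 and 0 have no common successor.
G3: fails — Rba and Rba but a and a have no common successor.
G4: condition met.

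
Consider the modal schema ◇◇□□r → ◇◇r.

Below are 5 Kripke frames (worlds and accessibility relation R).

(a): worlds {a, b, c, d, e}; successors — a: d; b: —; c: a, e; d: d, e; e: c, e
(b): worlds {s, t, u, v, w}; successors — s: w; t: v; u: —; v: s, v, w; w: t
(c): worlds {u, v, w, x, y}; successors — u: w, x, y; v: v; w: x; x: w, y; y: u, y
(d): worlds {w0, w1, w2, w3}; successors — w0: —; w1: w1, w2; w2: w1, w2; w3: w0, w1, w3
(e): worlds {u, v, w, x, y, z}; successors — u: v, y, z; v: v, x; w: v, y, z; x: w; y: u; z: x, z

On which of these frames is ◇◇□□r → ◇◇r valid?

(a), (c), (e)

Frame correspondent (Sahlqvist): ∀x ∀y (xR²y → ∃w (yR²w ∧ xR²w)) — i.e. a generalized confluence (Geach) condition.
(a): holds.
(b): fails — sR²t but no w* with tR²w* and sR²w*.
(c): holds.
(d): fails — w3R²w0 but no w with w0R²w and w3R²w.
(e): holds.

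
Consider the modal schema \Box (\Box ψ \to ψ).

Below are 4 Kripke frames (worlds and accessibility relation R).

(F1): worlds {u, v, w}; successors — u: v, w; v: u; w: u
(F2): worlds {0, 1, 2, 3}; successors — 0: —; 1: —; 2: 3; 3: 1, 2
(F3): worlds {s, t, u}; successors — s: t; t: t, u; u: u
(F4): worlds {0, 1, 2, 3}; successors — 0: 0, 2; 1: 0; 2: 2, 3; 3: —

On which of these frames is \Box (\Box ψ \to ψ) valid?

(F3)

This is the axiom for shift-reflexivity; its first-order frame correspondent is \forall x \forall y (Rxy \to Ryy).
(F1): fails — Ruv but not Rvv.
(F2): fails — R23 but not R33.
(F3): holds.
(F4): fails — R23 but not R33.
Valid on: (F3).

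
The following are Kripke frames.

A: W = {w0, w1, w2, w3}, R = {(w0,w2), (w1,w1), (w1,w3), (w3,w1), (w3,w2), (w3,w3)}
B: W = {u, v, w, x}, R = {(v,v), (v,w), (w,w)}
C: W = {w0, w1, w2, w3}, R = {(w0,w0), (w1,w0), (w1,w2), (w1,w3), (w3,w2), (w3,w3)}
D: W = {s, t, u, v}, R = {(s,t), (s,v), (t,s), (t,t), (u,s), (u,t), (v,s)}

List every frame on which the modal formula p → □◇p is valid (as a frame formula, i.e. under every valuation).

The schema corresponds to symmetry: ∀x ∀y (Rxy → Ryx).
A: fails — Rw3w2 but not Rw2w3.
B: fails — Rvw but not Rwv.
C: fails — Rw1w2 but not Rw2w1.
D: fails — Rut but not Rtu.

none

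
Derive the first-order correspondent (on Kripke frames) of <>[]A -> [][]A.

This is a Sahlqvist (Geach-type) schema ◇^1□^1A → □^2◇^0A.
Minimal-valuation argument: fix x; take any y with xR^1y and any z with xR^2z. Set V(A) to the set of worlds R-reachable from y in exactly 1 step. Then □^1A holds at y, so the antecedent holds at x; validity forces ◇^0A at z, giving a w with zR^0w and yR^1w.
First-order correspondent: forall x forall y forall z ((xRy & x R^2 z) -> exists w (yRw & z = w)).

forall x forall y forall z ((xRy & x R^2 z) -> exists w (yRw & z = w))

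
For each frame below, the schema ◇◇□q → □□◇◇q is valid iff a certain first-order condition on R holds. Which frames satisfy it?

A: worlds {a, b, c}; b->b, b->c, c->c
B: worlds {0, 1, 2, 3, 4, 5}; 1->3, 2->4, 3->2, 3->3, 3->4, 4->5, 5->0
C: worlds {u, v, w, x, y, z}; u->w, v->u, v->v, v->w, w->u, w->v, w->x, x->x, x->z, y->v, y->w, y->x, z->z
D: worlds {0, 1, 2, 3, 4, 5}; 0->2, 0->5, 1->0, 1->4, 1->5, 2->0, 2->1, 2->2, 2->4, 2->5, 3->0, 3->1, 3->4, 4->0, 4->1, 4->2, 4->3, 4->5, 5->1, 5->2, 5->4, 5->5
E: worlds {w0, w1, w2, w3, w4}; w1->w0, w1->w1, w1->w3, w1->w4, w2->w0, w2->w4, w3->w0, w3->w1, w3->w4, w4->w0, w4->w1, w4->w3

The schema corresponds to a generalized confluence (Geach) condition: ∀x ∀y ∀z ((xR²y ∧ xR²z) → ∃w (yRw ∧ zR²w)).
A: holds.
B: fails — 1R²2, 1R²2 but no w with 2Rw and 2R²w.
C: fails — uR²u, uR²u but no t with uRt and uR²t.
D: holds.
E: fails — w1R²w0, w1R²w0 but no w with w0Rw and w0R²w.

A, D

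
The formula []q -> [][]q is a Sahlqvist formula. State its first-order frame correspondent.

transitivity: forall x forall y forall z (Rxy & Ryz -> Rxz)

Suppose □q→□□q is valid. Take Rxy, Ryz and set V(q)={w : Rxw}. Then □q at x, so □□q at x, so □q at y, so q at z, i.e. Rxz.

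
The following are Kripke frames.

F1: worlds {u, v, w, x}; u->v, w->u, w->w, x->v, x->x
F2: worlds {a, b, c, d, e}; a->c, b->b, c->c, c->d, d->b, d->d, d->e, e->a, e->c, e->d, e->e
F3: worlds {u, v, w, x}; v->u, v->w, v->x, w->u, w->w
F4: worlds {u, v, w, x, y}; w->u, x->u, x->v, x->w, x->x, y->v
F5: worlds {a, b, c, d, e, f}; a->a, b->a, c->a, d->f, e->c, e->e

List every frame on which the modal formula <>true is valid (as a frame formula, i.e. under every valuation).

Frame correspondent (Sahlqvist): forall x exists y Rxy — i.e. seriality.
F1: fails — world v has no successor.
F2: ✓.
F3: fails — world u has no successor.
F4: fails — world u has no successor.
F5: fails — world f has no successor.
Valid on: F2.

F2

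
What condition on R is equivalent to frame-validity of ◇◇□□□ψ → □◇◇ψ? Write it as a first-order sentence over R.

∀x ∀y ∀z ((xR²y ∧ xRz) → ∃w (yR³w ∧ zR²w))

This is a Sahlqvist (Geach-type) schema ◇^2□^3ψ → □^1◇^2ψ.
Minimal-valuation argument: fix x; take any y with xR^2y and any z with xR^1z. Set V(ψ) to the set of worlds R-reachable from y in exactly 3 steps. Then □^3ψ holds at y, so the antecedent holds at x; validity forces ◇^2ψ at z, giving a w with zR^2w and yR^3w.
First-order correspondent: ∀x ∀y ∀z ((xR²y ∧ xRz) → ∃w (yR³w ∧ zR²w)).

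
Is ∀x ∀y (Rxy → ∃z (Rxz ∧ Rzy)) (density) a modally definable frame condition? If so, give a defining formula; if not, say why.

Yes, by □□q → □q

This is a Sahlqvist condition; the C4 axiom □□q → □q defines it.
Suppose □□q→□q is valid. Take Rxy and set V(q)={w : xR²w}. Then □□q at x, so □q at x, so q at y, i.e. ∃z(Rxz∧Rzy).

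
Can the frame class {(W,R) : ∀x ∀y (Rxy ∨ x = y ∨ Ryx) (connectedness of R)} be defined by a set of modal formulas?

If a class were modally definable it would be closed under disjoint unions (Goldblatt–Thomason).
Take 3 disjoint single-world reflexive frames: each is trivially connected, but their disjoint union has 3 worlds with no edge between distinct components, so it is not connected.
So no modal formula (or set of formulas) defines exactly the connected frames.

Not definable by any modal formula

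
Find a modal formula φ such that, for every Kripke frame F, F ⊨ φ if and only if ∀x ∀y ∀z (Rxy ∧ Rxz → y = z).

◇p → □p

This is partial functionality; the standard corresponding axiom is CD: ◇p → □p.
Suppose ◇p→□p is valid. Take Rxy, Rxz and set V(p)={y}. Then ◇p at x, so □p at x, so p at z, i.e. z=y.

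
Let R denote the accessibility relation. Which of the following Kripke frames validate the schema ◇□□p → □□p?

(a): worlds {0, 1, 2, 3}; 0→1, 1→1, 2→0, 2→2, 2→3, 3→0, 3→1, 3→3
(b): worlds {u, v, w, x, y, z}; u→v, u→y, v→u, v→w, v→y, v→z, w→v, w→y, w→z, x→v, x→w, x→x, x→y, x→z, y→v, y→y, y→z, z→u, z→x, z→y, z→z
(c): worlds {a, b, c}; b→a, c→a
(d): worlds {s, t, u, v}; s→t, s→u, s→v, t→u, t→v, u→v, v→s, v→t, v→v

(c)

This is the axiom for a generalized confluence (Geach) condition; its first-order frame correspondent is ∀x ∀y ∀z ((xRy ∧ xR²z) → ∃w (yR²w ∧ z = w)).
(a): fails — 2R0, 2R²0 but no w with 0R²w and 0=w.
(b): fails — uRv, uR²w but no t with vR²t and w=t.
(c): ✓.
(d): fails — sRt, sR²u but no w with tR²w and u=w.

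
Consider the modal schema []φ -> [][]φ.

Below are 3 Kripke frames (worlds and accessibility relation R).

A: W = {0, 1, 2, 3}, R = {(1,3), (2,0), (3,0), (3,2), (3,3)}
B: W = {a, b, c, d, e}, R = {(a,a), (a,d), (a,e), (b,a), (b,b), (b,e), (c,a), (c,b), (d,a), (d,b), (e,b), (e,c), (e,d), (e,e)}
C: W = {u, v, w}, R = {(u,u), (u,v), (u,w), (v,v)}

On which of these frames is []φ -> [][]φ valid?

This is the axiom for transitivity; its first-order frame correspondent is forall x forall y forall z (Rxy & Ryz -> Rxz).
A: fails — R13 and R32 but not R12.
B: fails — Reb and Rba but not Rea.
C: ✓.
Valid on: C.

C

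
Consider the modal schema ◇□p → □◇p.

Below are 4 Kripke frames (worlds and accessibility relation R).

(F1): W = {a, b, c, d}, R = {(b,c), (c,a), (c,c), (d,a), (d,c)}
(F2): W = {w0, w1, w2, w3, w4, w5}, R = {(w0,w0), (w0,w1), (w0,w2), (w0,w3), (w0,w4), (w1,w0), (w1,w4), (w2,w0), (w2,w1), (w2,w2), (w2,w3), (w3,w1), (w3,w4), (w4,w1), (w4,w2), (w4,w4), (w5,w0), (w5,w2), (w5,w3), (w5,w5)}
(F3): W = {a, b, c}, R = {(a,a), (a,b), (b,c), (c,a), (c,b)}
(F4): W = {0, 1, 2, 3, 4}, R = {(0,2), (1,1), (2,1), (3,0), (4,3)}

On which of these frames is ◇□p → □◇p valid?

(F4)

Frame correspondent (Sahlqvist): ∀x ∀y ∀z (Rxy ∧ Rxz → ∃w (Ryw ∧ Rzw)) — i.e. convergence.
(F1): fails — Rcc and Rca but c and a have no common successor.
(F2): fails — Rw5w3 and Rw5w5 but w3 and w5 have no common successor.
(F3): fails — Rab and Raa but b and a have no common successor.
(F4): ✓.
Valid on: (F4).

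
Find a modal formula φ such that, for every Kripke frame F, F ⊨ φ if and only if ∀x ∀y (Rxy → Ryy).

□(□p → p)

A defining formula is □(□p → p) (the T□ axiom).
Suppose □(□p→p) is valid. Take Rxy and set V(p)={w : Ryw}. Then at y, □p holds; since □(□p→p) at x, □p→p at y, so p at y, i.e. Ryy.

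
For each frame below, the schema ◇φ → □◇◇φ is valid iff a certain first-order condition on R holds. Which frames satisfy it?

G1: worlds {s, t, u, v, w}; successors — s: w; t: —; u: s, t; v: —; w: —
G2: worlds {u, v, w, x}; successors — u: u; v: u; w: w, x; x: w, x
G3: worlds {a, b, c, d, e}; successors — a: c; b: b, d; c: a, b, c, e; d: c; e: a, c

G2

The schema corresponds to a generalized confluence (Geach) condition: ∀x ∀y ∀z ((xRy ∧ xRz) → ∃w (y = w ∧ zR²w)).
G1: fails — sRw, sRw but no w* with w=w* and wR²w*.
G2: satisfies the condition.
G3: fails — bRd, bRd but no w with d=w and dR²w.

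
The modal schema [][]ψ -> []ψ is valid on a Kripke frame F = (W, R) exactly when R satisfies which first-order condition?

This schema is the C4 axiom.
Its frame correspondent is density — forall x forall y (Rxy -> exists z (Rxz & Rzy)).

density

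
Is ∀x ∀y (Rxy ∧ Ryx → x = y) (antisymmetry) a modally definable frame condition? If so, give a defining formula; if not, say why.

Modal frame validity is preserved under surjective bounded morphisms.
The 4-cycle (worlds s,t,u,v with s→t→u→v→s) is antisymmetric. Sending even-indexed worlds to • and odd-indexed worlds to ∘ is a surjective bounded morphism onto the two-world frame with •↔∘, which is not antisymmetric.
So no modal formula (or set of formulas) defines exactly the antisymmetric frames.

Not modally definable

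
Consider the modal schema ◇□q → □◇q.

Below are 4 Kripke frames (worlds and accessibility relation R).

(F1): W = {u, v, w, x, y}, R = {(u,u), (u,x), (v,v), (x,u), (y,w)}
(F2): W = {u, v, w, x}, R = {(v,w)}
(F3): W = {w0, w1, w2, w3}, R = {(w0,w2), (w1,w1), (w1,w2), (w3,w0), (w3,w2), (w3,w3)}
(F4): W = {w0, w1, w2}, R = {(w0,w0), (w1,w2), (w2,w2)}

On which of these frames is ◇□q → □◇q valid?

(F4)

The schema corresponds to convergence: ∀x ∀y ∀z (Rxy ∧ Rxz → ∃w (Ryw ∧ Rzw)).
(F1): fails — Ryw and Ryw but w and w have no common successor.
(F2): fails — Rvw and Rvw but w and w have no common successor.
(F3): fails — Rw0w2 and Rw0w2 but w2 and w2 have no common successor.
(F4): ✓.
Valid on: (F4).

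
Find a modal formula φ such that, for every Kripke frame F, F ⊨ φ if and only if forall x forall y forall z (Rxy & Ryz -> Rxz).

□q → □□q

This is transitivity; the standard corresponding axiom is 4: □q → □□q.
Suppose □q→□□q is valid. Take Rxy, Ryz and set V(q)={w : Rxw}. Then □q at x, so □□q at x, so □q at y, so q at z, i.e. Rxz.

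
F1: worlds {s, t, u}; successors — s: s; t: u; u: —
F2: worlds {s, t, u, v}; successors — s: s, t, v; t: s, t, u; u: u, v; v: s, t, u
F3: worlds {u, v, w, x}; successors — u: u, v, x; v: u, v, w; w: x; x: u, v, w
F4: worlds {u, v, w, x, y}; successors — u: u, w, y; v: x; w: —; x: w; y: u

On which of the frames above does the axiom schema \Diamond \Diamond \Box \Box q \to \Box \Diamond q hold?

F1, F2

This is the axiom for a generalized confluence (Geach) condition; its first-order frame correspondent is \forall x \forall y \forall z ((x R^2 y \wedge xRz) \to \exists w (y R^2 w \wedge zRw)).
F1: condition met.
F2: condition met.
F3: fails — vR²w, vRw but no t with wR²t and wRt.
F4: fails — uR²u, uRw but no t with uR²t and wRt.
Valid on: F1, F2.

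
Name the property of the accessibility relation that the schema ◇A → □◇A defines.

the Euclidean property: ∀x ∀y ∀z (Rxy ∧ Rxz → Ryz)

Suppose ◇A→□◇A is valid. Take Rxy, Rxz and set V(A)={y}. Then ◇A at x, so □◇A at x, so ◇A at z, so some w with Rzw has A; w=y, i.e. Rzy. By symmetry of the argument, Ryz.
Conversely, on a frame with the Euclidean property the schema holds at every world under every valuation.
So the correspondent is the Euclidean property.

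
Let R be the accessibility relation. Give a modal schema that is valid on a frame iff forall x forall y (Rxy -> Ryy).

□(□s → s)

A defining formula is □(□s → s) (the T□ axiom).
Suppose □(□s→s) is valid. Take Rxy and set V(s)={w : Ryw}. Then at y, □s holds; since □(□s→s) at x, □s→s at y, so s at y, i.e. Ryy.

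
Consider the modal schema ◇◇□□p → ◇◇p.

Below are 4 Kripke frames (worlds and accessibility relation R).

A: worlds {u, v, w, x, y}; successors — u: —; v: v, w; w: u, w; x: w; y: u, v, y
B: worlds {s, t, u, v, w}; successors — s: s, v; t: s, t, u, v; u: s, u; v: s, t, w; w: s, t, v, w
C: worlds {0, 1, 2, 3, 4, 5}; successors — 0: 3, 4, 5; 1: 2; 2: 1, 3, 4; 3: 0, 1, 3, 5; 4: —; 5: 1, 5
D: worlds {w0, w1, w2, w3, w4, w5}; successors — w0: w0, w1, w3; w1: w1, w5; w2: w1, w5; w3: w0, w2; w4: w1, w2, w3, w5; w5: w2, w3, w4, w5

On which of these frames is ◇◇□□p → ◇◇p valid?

Frame correspondent (Sahlqvist): ∀x ∀y (xR²y → ∃w (yR²w ∧ xR²w)) — i.e. a generalized confluence (Geach) condition.
A: fails — vR²u but no t with uR²t and vR²t.
B: satisfies the condition.
C: fails — 1R²4 but no w with 4R²w and 1R²w.
D: satisfies the condition.

B, D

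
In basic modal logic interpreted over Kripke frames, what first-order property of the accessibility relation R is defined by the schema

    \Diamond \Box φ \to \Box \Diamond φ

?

convergence

Suppose ◇□φ→□◇φ is valid. Take Rxy, Rxz and set V(φ)={w : Ryw}. Then □φ at y so ◇□φ at x, so □◇φ at x, so ◇φ at z, giving w with Rzw and Ryw.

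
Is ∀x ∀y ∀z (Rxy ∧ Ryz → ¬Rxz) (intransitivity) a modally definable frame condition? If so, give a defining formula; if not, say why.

Not definable by any modal formula

If a class were modally definable it would be closed under surjective bounded morphisms (Goldblatt–Thomason).
The 5-cycle (worlds a,b,c,d,e with a→b→c→d→e→a) is intransitive. Mapping every world to a single reflexive point • is a surjective bounded morphism; the reflexive point is not intransitive (R••∧R•• but R••).
So the class is not modally definable.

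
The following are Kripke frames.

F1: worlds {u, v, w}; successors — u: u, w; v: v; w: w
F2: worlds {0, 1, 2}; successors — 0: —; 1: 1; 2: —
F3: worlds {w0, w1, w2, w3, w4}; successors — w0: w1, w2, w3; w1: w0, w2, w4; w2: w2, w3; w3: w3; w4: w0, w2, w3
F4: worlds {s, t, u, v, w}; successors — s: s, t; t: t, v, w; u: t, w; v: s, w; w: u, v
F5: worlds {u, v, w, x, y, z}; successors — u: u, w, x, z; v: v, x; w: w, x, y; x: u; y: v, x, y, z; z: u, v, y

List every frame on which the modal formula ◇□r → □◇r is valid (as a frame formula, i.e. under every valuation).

F1, F2

This is the axiom for convergence; its first-order frame correspondent is ∀x ∀y ∀z (Rxy ∧ Rxz → ∃w (Ryw ∧ Rzw)).
F1: ✓.
F2: ✓.
F3: fails — Rw0w1 and Rw0w3 but w1 and w3 have no common successor.
F4: fails — Rtv and Rtw but v and w have no common successor.
F5: fails — Ruw and Rux but w and x have no common successor.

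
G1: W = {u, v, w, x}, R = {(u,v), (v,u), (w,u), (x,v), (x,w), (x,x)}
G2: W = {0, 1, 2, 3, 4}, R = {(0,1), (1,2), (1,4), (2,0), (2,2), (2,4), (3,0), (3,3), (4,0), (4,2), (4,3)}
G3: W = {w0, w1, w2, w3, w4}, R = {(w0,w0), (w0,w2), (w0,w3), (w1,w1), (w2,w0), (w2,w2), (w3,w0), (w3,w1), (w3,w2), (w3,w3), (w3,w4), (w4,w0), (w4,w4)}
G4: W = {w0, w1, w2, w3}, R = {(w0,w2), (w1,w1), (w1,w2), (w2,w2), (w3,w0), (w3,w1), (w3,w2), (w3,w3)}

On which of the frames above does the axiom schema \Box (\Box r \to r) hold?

G3

The schema corresponds to shift-reflexivity: \forall x \forall y (Rxy \to Ryy).
G1: fails — Ruv but not Rvv.
G2: fails — R01 but not R11.
G3: holds.
G4: fails — Rw3w0 but not Rw0w0.
Valid on: G3.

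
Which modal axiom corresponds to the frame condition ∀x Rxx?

This is reflexivity; the standard corresponding axiom is T: □p → p.
Suppose □p→p is valid. At any x set V(p)={w : Rxw}. Then □p holds at x, so p holds at x, i.e. Rxx.

□p → p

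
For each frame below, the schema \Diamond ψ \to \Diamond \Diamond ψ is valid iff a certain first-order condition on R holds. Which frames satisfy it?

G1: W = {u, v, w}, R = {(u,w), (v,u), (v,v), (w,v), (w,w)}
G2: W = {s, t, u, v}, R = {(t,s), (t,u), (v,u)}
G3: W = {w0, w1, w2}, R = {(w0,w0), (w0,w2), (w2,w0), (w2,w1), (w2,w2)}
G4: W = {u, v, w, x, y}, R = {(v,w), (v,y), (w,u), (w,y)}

This is the axiom for a generalized confluence (Geach) condition; its first-order frame correspondent is \forall x \forall y (xRy \to \exists w (y = w \wedge x R^2 w)).
G1: holds.
G2: fails — tRs but no w with s=w and tR²w.
G3: holds.
G4: fails — vRw but no t with w=t and vR²t.
Valid on: G1, G3.

G1, G3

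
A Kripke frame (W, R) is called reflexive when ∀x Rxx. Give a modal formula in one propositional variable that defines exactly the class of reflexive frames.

This is reflexivity; the standard corresponding axiom is T: □q → q.

□q → q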